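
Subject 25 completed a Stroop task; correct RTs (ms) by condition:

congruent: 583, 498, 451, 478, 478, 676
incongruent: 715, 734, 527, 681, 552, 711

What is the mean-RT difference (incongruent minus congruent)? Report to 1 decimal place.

M(congruent) = 3164/6 = 527.333
M(incongruent) = 3920/6 = 653.333
Difference = 653.333 − 527.333 = 126.000 ms

126.0 ms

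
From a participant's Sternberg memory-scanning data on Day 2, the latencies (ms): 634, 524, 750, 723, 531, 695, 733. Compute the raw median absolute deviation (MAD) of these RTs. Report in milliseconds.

Sorted: 524, 531, 634, 695, 723, 733, 750 → median = 695
|x − 695|: 61, 171, 55, 28, 164, 0, 38
Sorted deviations: 0, 28, 38, 55, 61, 164, 171 → MAD = 55

55 ms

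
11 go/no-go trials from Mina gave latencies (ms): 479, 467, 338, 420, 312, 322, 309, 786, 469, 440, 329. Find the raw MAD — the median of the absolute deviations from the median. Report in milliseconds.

Sorted: 309, 312, 322, 329, 338, 420, 440, 467, 469, 479, 786 → median = 420
|x − 420|: 59, 47, 82, 0, 108, 98, 111, 366, 49, 20, 91
Sorted deviations: 0, 20, 47, 49, 59, 82, 91, 98, 108, 111, 366 → MAD = 82

82 ms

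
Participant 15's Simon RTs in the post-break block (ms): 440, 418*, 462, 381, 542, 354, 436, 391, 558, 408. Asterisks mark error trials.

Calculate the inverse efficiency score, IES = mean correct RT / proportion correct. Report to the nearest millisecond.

490 ms

Correct trials (n=9): 440, 462, 381, 542, 354, 436, 391, 558, 408
Mean correct RT = 3972/9 = 441.3333 ms
Proportion correct = 9/10
IES = 441.3333 / (9/10) = 490.370 ms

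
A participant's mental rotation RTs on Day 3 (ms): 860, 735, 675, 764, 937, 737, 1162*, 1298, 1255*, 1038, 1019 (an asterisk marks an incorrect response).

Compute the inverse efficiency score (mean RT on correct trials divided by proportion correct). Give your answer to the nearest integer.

1095 ms

Correct trials (n=9): 860, 735, 675, 764, 937, 737, 1298, 1038, 1019
Mean correct RT = 8063/9 = 895.8889 ms
Proportion correct = 9/11
IES = 895.8889 / (9/11) = 1094.975 ms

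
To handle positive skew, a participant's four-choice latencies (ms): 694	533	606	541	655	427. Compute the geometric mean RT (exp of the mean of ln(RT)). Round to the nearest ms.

ln(RT): 6.5425, 6.2785, 6.4069, 6.2934, 6.4846, 6.0568
Mean ln(RT) = 38.0627/6 = 6.34379
Geometric mean = exp(6.34379) = 568.95 ms

569 ms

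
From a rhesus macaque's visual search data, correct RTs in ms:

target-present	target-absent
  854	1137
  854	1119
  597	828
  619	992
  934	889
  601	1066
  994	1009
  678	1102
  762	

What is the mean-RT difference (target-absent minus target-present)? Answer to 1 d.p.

M(target-present) = 6893/9 = 765.889
M(target-absent) = 8142/8 = 1017.750
Difference = 1017.750 − 765.889 = 251.861 ms

251.9 ms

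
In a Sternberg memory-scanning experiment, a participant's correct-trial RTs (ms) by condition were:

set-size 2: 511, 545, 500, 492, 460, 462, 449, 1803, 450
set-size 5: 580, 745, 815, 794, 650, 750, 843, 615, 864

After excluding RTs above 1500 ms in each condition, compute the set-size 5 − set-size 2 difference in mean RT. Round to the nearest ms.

set-size 2: exclude 1803
M(set-size 2) = 3869/8 = 483.625
M(set-size 5) = 6656/9 = 739.556
Difference = 739.556 − 483.625 = 255.931 ms

256 ms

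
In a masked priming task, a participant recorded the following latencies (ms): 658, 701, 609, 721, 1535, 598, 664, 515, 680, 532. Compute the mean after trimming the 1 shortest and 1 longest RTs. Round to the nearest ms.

Sorted: 515, 532, 598, 609, 658, 664, 680, 701, 721, 1535
Drop lowest 1 (515) and highest 1 (1535)
Remaining (n=8): Σ = 5163, mean = 5163/8 = 645.375

645 ms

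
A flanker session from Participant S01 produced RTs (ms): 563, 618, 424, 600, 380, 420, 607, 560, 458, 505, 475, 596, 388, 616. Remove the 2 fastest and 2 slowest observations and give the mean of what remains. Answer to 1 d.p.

520.8 ms

Sorted: 380, 388, 420, 424, 458, 475, 505, 560, 563, 596, 600, 607, 616, 618
Drop lowest 2 (380, 388) and highest 2 (616, 618)
Remaining (n=10): Σ = 5208, mean = 5208/10 = 520.800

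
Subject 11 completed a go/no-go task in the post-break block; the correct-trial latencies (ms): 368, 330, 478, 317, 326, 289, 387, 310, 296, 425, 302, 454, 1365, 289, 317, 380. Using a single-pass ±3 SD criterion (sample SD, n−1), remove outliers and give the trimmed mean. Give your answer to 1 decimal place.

351.2 ms

n = 16, ΣRT = 6633, M = 414.562
Σ(x−M)² = 1016365.94; s = √(1016365.94/15) = 260.303
Cutoffs: 414.562 ± 3·260.303 → [-366.3, 1195.5]
Outside: 1365 → excluded.
Retained (n=15): Σ = 5268, mean = 5268/15 = 351.200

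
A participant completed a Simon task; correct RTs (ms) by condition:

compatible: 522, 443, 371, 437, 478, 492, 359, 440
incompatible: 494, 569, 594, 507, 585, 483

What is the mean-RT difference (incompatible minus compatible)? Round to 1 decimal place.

M(compatible) = 3542/8 = 442.750
M(incompatible) = 3232/6 = 538.667
Difference = 538.667 − 442.750 = 95.917 ms

95.9 ms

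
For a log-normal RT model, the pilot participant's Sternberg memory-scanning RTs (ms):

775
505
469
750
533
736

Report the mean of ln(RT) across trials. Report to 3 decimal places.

ln(RT): 6.6529, 6.2246, 6.1506, 6.6201, 6.2785, 6.6012
Σ ln(RT) = 38.5278
Mean = 38.5278/6 = 6.42131

6.421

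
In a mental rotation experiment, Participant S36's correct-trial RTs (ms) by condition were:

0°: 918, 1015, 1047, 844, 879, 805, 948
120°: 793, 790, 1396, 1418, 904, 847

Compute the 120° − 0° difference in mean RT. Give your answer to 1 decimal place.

M(0°) = 6456/7 = 922.286
M(120°) = 6148/6 = 1024.667
Difference = 1024.667 − 922.286 = 102.381 ms

102.4 ms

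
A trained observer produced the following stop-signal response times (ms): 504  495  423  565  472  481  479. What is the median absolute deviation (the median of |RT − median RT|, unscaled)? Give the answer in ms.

Sorted: 423, 472, 479, 481, 495, 504, 565 → median = 481
|x − 481|: 23, 14, 58, 84, 9, 0, 2
Sorted deviations: 0, 2, 9, 14, 23, 58, 84 → MAD = 14

14 ms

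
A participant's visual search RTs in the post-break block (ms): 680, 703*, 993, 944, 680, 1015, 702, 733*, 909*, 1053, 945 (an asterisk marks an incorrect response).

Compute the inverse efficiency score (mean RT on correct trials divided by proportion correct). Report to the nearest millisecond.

Correct trials (n=8): 680, 993, 944, 680, 1015, 702, 1053, 945
Mean correct RT = 7012/8 = 876.5000 ms
Proportion correct = 8/11
IES = 876.5000 / (8/11) = 1205.188 ms

1205 ms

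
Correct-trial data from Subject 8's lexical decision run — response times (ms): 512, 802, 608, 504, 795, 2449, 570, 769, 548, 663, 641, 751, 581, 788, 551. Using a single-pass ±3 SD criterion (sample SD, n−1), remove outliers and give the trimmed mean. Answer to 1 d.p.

n = 15, ΣRT = 11532, M = 768.800
Σ(x−M)² = 3185974.40; s = √(3185974.40/14) = 477.043
Cutoffs: 768.800 ± 3·477.043 → [-662.3, 2199.9]
Outside: 2449 → excluded.
Retained (n=14): Σ = 9083, mean = 9083/14 = 648.786

648.8 ms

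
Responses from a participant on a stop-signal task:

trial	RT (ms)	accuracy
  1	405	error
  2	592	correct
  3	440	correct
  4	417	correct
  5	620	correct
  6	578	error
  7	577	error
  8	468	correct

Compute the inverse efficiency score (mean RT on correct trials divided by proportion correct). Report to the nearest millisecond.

812 ms

Correct trials (n=5): 592, 440, 417, 620, 468
Mean correct RT = 2537/5 = 507.4000 ms
Proportion correct = 5/8
IES = 507.4000 / (5/8) = 811.840 ms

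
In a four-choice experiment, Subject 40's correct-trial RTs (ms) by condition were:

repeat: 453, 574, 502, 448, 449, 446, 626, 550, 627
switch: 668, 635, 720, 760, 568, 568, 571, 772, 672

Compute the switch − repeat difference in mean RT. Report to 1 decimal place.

M(repeat) = 4675/9 = 519.444
M(switch) = 5934/9 = 659.333
Difference = 659.333 − 519.444 = 139.889 ms

139.9 ms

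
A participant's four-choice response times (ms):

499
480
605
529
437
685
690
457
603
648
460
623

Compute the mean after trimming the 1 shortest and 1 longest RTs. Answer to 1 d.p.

Sorted: 437, 457, 460, 480, 499, 529, 603, 605, 623, 648, 685, 690
Drop lowest 1 (437) and highest 1 (690)
Remaining (n=10): Σ = 5589, mean = 5589/10 = 558.900

558.9 ms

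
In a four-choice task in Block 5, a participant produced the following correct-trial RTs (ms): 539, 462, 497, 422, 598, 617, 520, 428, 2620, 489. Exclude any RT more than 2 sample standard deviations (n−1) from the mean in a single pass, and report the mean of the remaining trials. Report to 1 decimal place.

n = 10, ΣRT = 7192, M = 719.200
Σ(x−M)² = 4051969.60; s = √(4051969.60/9) = 670.983
Cutoffs: 719.200 ± 2·670.983 → [-622.8, 2061.2]
Outside: 2620 → excluded.
Retained (n=9): Σ = 4572, mean = 4572/9 = 508.000

508.0 ms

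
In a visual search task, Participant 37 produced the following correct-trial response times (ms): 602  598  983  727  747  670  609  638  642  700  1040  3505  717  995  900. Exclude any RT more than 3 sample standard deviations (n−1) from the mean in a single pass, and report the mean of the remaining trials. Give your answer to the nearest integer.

n = 15, ΣRT = 14073, M = 938.200
Σ(x−M)² = 7379274.40; s = √(7379274.40/14) = 726.010
Cutoffs: 938.200 ± 3·726.010 → [-1239.8, 3116.2]
Outside: 3505 → excluded.
Retained (n=14): Σ = 10568, mean = 10568/14 = 754.857

755 ms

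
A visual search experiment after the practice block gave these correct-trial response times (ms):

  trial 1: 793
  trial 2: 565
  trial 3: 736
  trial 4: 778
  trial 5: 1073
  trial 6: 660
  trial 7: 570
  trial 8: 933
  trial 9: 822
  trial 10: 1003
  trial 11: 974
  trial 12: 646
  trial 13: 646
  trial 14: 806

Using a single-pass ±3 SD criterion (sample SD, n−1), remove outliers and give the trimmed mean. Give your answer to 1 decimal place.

786.1 ms

n = 14, ΣRT = 11005, M = 786.071
Σ(x−M)² = 341292.93; s = √(341292.93/13) = 162.029
Cutoffs: 786.071 ± 3·162.029 → [300.0, 1272.2]
No RTs fall outside the cutoffs; all 14 retained. Mean = 11005/14 = 786.071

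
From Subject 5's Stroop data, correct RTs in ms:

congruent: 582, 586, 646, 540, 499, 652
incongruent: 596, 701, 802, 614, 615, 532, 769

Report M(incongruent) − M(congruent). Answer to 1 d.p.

77.1 ms

M(congruent) = 3505/6 = 584.167
M(incongruent) = 4629/7 = 661.286
Difference = 661.286 − 584.167 = 77.119 ms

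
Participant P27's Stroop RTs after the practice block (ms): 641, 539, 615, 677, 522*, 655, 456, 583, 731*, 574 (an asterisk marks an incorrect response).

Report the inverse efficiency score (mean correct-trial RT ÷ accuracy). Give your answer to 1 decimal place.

740.6 ms

Correct trials (n=8): 641, 539, 615, 677, 655, 456, 583, 574
Mean correct RT = 4740/8 = 592.5000 ms
Proportion correct = 8/10
IES = 592.5000 / (8/10) = 740.625 ms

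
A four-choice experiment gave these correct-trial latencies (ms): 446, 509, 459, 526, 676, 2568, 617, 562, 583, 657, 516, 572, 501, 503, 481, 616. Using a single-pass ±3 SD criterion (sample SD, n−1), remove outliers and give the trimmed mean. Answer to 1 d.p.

n = 16, ΣRT = 10792, M = 674.500
Σ(x−M)² = 3894088.00; s = √(3894088.00/15) = 509.515
Cutoffs: 674.500 ± 3·509.515 → [-854.0, 2203.0]
Outside: 2568 → excluded.
Retained (n=15): Σ = 8224, mean = 8224/15 = 548.267

548.3 ms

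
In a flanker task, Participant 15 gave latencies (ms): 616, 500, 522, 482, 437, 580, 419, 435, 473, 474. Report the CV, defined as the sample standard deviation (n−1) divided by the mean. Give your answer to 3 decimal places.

n = 10, Σ = 4938, M = 493.8000
Σ(x−M)² = 36439.600; s = √(36439.600/9) = 63.6305
CV = 63.6305 / 493.8000 = 0.12886

0.129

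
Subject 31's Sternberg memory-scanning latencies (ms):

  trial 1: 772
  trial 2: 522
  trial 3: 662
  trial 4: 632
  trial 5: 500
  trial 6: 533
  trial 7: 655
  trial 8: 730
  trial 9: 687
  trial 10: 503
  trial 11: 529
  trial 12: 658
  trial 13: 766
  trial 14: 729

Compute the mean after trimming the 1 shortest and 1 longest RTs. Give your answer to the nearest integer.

Sorted: 500, 503, 522, 529, 533, 632, 655, 658, 662, 687, 729, 730, 766, 772
Drop lowest 1 (500) and highest 1 (772)
Remaining (n=12): Σ = 7606, mean = 7606/12 = 633.833

634 ms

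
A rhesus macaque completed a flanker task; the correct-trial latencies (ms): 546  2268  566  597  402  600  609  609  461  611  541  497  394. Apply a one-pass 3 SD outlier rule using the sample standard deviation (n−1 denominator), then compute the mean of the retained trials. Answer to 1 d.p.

n = 13, ΣRT = 8701, M = 669.308
Σ(x−M)² = 2839192.77; s = √(2839192.77/12) = 486.415
Cutoffs: 669.308 ± 3·486.415 → [-789.9, 2128.6]
Outside: 2268 → excluded.
Retained (n=12): Σ = 6433, mean = 6433/12 = 536.083

536.1 ms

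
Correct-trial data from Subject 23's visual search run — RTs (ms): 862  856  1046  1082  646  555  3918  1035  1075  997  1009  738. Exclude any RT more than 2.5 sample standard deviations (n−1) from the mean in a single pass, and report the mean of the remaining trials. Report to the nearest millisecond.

n = 12, ΣRT = 13819, M = 1151.583
Σ(x−M)² = 8686538.92; s = √(8686538.92/11) = 888.642
Cutoffs: 1151.583 ± 2.5·888.642 → [-1070.0, 3373.2]
Outside: 3918 → excluded.
Retained (n=11): Σ = 9901, mean = 9901/11 = 900.091

900 ms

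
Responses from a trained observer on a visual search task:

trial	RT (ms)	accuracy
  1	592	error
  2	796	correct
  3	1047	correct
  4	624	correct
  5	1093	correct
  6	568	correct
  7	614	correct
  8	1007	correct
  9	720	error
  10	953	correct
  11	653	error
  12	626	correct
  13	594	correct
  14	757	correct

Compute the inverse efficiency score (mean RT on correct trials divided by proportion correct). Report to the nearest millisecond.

1004 ms

Correct trials (n=11): 796, 1047, 624, 1093, 568, 614, 1007, 953, 626, 594, 757
Mean correct RT = 8679/11 = 789.0000 ms
Proportion correct = 11/14
IES = 789.0000 / (11/14) = 1004.182 ms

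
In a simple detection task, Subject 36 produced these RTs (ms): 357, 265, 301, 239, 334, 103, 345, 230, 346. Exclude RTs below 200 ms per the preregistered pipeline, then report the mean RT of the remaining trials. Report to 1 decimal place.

302.1 ms

Excluded: 103
Retained (n=8): Σ = 2417
Mean = 2417/8 = 302.1250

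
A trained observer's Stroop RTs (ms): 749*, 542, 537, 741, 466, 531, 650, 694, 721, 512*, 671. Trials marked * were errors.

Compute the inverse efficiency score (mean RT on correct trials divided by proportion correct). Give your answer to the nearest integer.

754 ms

Correct trials (n=9): 542, 537, 741, 466, 531, 650, 694, 721, 671
Mean correct RT = 5553/9 = 617.0000 ms
Proportion correct = 9/11
IES = 617.0000 / (9/11) = 754.111 ms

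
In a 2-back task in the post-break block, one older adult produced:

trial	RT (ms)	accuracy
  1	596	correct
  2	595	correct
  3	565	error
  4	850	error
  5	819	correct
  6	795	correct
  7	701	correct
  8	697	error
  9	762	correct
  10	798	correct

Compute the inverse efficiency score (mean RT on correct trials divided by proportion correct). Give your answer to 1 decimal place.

1033.9 ms

Correct trials (n=7): 596, 595, 819, 795, 701, 762, 798
Mean correct RT = 5066/7 = 723.7143 ms
Proportion correct = 7/10
IES = 723.7143 / (7/10) = 1033.878 ms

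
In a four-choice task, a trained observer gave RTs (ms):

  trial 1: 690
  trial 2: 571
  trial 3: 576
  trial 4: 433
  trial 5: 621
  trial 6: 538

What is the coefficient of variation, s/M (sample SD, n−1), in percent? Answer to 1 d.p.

n = 6, Σ = 3429, M = 571.5000
Σ(x−M)² = 36817.500; s = √(36817.500/5) = 85.8108
CV = 85.8108 / 571.5000 = 0.15015 = 15.015%

15.0%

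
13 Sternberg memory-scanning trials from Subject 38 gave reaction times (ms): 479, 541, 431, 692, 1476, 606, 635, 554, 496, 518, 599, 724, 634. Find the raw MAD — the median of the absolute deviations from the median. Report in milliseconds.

81 ms

Sorted: 431, 479, 496, 518, 541, 554, 599, 606, 634, 635, 692, 724, 1476 → median = 599
|x − 599|: 120, 58, 168, 93, 877, 7, 36, 45, 103, 81, 0, 125, 35
Sorted deviations: 0, 7, 35, 36, 45, 58, 81, 93, 103, 120, 125, 168, 877 → MAD = 81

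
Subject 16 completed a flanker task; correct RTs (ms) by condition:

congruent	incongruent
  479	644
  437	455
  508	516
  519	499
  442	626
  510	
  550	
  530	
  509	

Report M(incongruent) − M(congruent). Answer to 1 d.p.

M(congruent) = 4484/9 = 498.222
M(incongruent) = 2740/5 = 548.000
Difference = 548.000 − 498.222 = 49.778 ms

49.8 ms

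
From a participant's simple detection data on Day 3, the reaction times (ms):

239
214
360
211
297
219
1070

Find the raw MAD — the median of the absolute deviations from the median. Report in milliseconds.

28 ms

Sorted: 211, 214, 219, 239, 297, 360, 1070 → median = 239
|x − 239|: 0, 25, 121, 28, 58, 20, 831
Sorted deviations: 0, 20, 25, 28, 58, 121, 831 → MAD = 28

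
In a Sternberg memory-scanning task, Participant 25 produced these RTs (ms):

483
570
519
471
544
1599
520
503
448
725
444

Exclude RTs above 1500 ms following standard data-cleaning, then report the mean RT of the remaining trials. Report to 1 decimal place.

Excluded: 1599
Retained (n=10): Σ = 5227
Mean = 5227/10 = 522.7000

522.7 ms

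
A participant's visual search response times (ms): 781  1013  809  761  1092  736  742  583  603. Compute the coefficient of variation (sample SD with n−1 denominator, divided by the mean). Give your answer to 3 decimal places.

n = 9, Σ = 7120, M = 791.1111
Σ(x−M)² = 225242.889; s = √(225242.889/8) = 167.7956
CV = 167.7956 / 791.1111 = 0.21210

0.212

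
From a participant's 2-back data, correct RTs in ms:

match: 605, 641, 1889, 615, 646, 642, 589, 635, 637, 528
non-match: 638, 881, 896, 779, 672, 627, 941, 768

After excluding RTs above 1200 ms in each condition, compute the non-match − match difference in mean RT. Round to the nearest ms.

match: exclude 1889
M(match) = 5538/9 = 615.333
M(non-match) = 6202/8 = 775.250
Difference = 775.250 − 615.333 = 159.917 ms

160 ms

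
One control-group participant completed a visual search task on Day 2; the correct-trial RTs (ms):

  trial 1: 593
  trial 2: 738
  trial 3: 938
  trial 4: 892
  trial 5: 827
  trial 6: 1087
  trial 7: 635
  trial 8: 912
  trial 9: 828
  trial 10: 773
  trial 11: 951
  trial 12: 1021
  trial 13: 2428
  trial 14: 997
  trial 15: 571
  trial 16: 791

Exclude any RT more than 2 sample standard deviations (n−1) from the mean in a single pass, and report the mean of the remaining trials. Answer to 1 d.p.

n = 16, ΣRT = 14982, M = 936.375
Σ(x−M)² = 2714367.75; s = √(2714367.75/15) = 425.391
Cutoffs: 936.375 ± 2·425.391 → [85.6, 1787.2]
Outside: 2428 → excluded.
Retained (n=15): Σ = 12554, mean = 12554/15 = 836.933

836.9 ms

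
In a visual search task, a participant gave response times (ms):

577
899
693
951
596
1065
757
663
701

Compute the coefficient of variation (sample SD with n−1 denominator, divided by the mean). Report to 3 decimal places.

0.219

n = 9, Σ = 6902, M = 766.8889
Σ(x−M)² = 226172.889; s = √(226172.889/8) = 168.1416
CV = 168.1416 / 766.8889 = 0.21925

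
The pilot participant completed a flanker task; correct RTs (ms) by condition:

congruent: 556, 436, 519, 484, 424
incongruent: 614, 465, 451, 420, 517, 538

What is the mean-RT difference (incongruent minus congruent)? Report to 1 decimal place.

M(congruent) = 2419/5 = 483.800
M(incongruent) = 3005/6 = 500.833
Difference = 500.833 − 483.800 = 17.033 ms

17.0 ms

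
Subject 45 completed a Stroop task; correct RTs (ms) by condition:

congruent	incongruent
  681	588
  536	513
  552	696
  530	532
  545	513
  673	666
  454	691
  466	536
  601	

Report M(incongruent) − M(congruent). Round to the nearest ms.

M(congruent) = 5038/9 = 559.778
M(incongruent) = 4735/8 = 591.875
Difference = 591.875 − 559.778 = 32.097 ms

32 ms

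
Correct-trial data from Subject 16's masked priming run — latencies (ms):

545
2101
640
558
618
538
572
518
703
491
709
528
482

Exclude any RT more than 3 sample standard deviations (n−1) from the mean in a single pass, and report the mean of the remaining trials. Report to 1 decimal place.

575.2 ms

n = 13, ΣRT = 9003, M = 692.538
Σ(x−M)² = 2213221.23; s = √(2213221.23/12) = 429.459
Cutoffs: 692.538 ± 3·429.459 → [-595.8, 1980.9]
Outside: 2101 → excluded.
Retained (n=12): Σ = 6902, mean = 6902/12 = 575.167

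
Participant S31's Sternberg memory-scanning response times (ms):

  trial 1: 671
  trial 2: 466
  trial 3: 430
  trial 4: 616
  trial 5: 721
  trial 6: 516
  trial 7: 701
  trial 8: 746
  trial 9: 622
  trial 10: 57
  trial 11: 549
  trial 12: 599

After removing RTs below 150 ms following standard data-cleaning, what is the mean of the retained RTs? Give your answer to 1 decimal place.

Excluded: 57
Retained (n=11): Σ = 6637
Mean = 6637/11 = 603.3636

603.4 ms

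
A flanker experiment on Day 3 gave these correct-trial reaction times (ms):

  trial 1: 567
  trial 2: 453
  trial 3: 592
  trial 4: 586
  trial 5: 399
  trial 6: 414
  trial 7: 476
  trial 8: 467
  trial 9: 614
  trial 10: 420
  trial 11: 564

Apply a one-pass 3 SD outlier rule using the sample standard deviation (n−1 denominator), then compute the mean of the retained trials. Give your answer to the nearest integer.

505 ms

n = 11, ΣRT = 5552, M = 504.727
Σ(x−M)² = 65066.18; s = √(65066.18/10) = 80.664
Cutoffs: 504.727 ± 3·80.664 → [262.7, 746.7]
No RTs fall outside the cutoffs; all 11 retained. Mean = 5552/11 = 504.727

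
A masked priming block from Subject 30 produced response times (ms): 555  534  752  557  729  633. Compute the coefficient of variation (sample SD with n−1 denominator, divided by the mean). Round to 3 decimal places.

n = 6, Σ = 3760, M = 626.6667
Σ(x−M)² = 44797.333; s = √(44797.333/5) = 94.6545
CV = 94.6545 / 626.6667 = 0.15104

0.151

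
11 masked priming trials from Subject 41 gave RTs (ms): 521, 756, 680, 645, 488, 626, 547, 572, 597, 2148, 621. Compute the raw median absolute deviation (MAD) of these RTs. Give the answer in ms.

Sorted: 488, 521, 547, 572, 597, 621, 626, 645, 680, 756, 2148 → median = 621
|x − 621|: 100, 135, 59, 24, 133, 5, 74, 49, 24, 1527, 0
Sorted deviations: 0, 5, 24, 24, 49, 59, 74, 100, 133, 135, 1527 → MAD = 59

59 ms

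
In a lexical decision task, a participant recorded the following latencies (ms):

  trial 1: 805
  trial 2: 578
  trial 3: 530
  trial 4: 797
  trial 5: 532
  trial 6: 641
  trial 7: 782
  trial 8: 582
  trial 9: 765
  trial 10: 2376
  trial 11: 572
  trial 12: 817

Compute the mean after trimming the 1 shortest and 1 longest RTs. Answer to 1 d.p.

687.1 ms

Sorted: 530, 532, 572, 578, 582, 641, 765, 782, 797, 805, 817, 2376
Drop lowest 1 (530) and highest 1 (2376)
Remaining (n=10): Σ = 6871, mean = 6871/10 = 687.100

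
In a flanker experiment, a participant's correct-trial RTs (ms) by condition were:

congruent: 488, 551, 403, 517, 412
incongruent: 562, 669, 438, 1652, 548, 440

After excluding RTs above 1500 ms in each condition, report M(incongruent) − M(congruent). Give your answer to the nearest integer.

57 ms

incongruent: exclude 1652
M(congruent) = 2371/5 = 474.200
M(incongruent) = 2657/5 = 531.400
Difference = 531.400 − 474.200 = 57.200 ms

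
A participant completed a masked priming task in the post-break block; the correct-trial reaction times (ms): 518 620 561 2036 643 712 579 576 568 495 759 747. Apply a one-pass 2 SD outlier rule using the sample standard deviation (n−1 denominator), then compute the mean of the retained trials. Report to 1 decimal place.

n = 12, ΣRT = 8814, M = 734.500
Σ(x−M)² = 1928007.00; s = √(1928007.00/11) = 418.657
Cutoffs: 734.500 ± 2·418.657 → [-102.8, 1571.8]
Outside: 2036 → excluded.
Retained (n=11): Σ = 6778, mean = 6778/11 = 616.182

616.2 ms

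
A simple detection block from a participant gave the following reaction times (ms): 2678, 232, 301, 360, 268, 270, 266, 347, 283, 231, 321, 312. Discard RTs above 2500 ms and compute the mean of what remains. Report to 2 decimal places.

Excluded: 2678
Retained (n=11): Σ = 3191
Mean = 3191/11 = 290.0909

290.09 ms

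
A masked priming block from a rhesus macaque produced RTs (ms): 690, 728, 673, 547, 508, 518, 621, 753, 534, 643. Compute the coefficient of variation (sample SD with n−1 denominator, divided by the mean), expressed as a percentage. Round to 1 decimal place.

14.5%

n = 10, Σ = 6215, M = 621.5000
Σ(x−M)² = 73242.500; s = √(73242.500/9) = 90.2112
CV = 90.2112 / 621.5000 = 0.14515 = 14.515%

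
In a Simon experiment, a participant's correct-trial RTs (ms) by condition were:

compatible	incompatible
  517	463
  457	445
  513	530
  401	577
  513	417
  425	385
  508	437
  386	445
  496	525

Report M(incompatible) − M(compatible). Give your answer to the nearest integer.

M(compatible) = 4216/9 = 468.444
M(incompatible) = 4224/9 = 469.333
Difference = 469.333 − 468.444 = 0.889 ms

1 ms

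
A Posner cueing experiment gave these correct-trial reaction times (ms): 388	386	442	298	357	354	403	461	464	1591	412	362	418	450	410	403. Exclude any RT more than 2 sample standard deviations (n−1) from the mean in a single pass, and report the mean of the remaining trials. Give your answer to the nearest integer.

n = 16, ΣRT = 7599, M = 474.938
Σ(x−M)² = 1357450.94; s = √(1357450.94/15) = 300.827
Cutoffs: 474.938 ± 2·300.827 → [-126.7, 1076.6]
Outside: 1591 → excluded.
Retained (n=15): Σ = 6008, mean = 6008/15 = 400.533

401 ms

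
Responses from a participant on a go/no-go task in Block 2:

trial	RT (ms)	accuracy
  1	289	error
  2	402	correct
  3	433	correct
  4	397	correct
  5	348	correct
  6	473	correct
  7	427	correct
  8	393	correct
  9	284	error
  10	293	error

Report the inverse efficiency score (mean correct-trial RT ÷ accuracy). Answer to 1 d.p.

586.3 ms

Correct trials (n=7): 402, 433, 397, 348, 473, 427, 393
Mean correct RT = 2873/7 = 410.4286 ms
Proportion correct = 7/10
IES = 410.4286 / (7/10) = 586.327 ms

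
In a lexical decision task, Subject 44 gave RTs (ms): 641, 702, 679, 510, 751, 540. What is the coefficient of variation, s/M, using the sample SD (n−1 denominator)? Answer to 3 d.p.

0.148

n = 6, Σ = 3823, M = 637.1667
Σ(x−M)² = 44538.833; s = √(44538.833/5) = 94.3810
CV = 94.3810 / 637.1667 = 0.14813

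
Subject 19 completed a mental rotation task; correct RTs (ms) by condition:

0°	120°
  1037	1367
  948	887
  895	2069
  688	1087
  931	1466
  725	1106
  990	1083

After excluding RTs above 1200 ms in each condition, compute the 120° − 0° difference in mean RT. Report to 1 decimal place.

120°: exclude 1367, 2069, 1466
M(0°) = 6214/7 = 887.714
M(120°) = 4163/4 = 1040.750
Difference = 1040.750 − 887.714 = 153.036 ms

153.0 ms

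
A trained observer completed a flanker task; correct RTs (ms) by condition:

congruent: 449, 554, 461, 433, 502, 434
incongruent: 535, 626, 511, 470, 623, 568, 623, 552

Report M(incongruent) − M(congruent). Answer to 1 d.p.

M(congruent) = 2833/6 = 472.167
M(incongruent) = 4508/8 = 563.500
Difference = 563.500 − 472.167 = 91.333 ms

91.3 ms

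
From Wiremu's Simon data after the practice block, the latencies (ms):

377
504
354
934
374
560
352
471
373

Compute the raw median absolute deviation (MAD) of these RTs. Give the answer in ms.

Sorted: 352, 354, 373, 374, 377, 471, 504, 560, 934 → median = 377
|x − 377|: 0, 127, 23, 557, 3, 183, 25, 94, 4
Sorted deviations: 0, 3, 4, 23, 25, 94, 127, 183, 557 → MAD = 25

25 ms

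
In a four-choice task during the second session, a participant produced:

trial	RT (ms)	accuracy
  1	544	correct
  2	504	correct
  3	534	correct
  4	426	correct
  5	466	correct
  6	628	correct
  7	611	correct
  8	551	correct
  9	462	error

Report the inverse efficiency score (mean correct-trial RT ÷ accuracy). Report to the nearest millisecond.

600 ms

Correct trials (n=8): 544, 504, 534, 426, 466, 628, 611, 551
Mean correct RT = 4264/8 = 533.0000 ms
Proportion correct = 8/9
IES = 533.0000 / (8/9) = 599.625 ms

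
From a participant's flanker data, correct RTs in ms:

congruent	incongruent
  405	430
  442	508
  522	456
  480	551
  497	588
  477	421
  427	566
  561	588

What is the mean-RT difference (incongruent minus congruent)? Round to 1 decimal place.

M(congruent) = 3811/8 = 476.375
M(incongruent) = 4108/8 = 513.500
Difference = 513.500 − 476.375 = 37.125 ms

37.1 ms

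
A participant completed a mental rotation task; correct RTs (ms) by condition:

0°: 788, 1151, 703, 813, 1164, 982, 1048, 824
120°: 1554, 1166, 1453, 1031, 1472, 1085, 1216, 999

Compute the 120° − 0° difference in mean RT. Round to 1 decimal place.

312.9 ms

M(0°) = 7473/8 = 934.125
M(120°) = 9976/8 = 1247.000
Difference = 1247.000 − 934.125 = 312.875 ms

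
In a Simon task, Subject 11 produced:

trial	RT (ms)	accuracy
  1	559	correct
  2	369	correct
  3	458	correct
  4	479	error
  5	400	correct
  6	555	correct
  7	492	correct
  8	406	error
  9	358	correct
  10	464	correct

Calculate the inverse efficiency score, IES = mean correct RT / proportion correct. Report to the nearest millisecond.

571 ms

Correct trials (n=8): 559, 369, 458, 400, 555, 492, 358, 464
Mean correct RT = 3655/8 = 456.8750 ms
Proportion correct = 8/10
IES = 456.8750 / (8/10) = 571.094 ms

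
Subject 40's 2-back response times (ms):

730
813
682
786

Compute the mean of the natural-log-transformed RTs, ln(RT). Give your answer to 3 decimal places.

ln(RT): 6.5930, 6.7007, 6.5250, 6.6670
Σ ln(RT) = 26.4858
Mean = 26.4858/4 = 6.62144

6.621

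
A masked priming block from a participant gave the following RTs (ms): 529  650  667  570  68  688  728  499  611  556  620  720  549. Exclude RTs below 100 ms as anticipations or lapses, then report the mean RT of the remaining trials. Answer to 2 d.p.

615.58 ms

Excluded: 68
Retained (n=12): Σ = 7387
Mean = 7387/12 = 615.5833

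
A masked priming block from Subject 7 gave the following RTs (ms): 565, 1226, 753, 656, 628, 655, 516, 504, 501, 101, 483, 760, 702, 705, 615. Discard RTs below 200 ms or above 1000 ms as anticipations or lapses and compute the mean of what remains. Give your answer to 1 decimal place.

Excluded: 101, 1226
Retained (n=13): Σ = 8043
Mean = 8043/13 = 618.6923

618.7 ms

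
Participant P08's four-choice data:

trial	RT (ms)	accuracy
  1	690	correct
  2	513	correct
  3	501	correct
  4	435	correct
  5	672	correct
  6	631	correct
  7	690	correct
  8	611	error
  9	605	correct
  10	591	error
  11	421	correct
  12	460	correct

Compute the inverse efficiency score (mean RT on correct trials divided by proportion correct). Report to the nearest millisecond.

Correct trials (n=10): 690, 513, 501, 435, 672, 631, 690, 605, 421, 460
Mean correct RT = 5618/10 = 561.8000 ms
Proportion correct = 10/12
IES = 561.8000 / (10/12) = 674.160 ms

674 ms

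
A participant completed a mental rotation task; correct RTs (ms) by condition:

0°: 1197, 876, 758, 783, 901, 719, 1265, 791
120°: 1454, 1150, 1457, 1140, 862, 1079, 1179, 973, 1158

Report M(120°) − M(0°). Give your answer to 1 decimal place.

250.1 ms

M(0°) = 7290/8 = 911.250
M(120°) = 10452/9 = 1161.333
Difference = 1161.333 − 911.250 = 250.083 ms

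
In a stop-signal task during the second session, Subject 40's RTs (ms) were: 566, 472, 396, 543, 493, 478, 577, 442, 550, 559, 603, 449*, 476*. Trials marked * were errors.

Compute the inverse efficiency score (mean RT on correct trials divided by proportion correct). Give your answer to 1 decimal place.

Correct trials (n=11): 566, 472, 396, 543, 493, 478, 577, 442, 550, 559, 603
Mean correct RT = 5679/11 = 516.2727 ms
Proportion correct = 11/13
IES = 516.2727 / (11/13) = 610.140 ms

610.1 ms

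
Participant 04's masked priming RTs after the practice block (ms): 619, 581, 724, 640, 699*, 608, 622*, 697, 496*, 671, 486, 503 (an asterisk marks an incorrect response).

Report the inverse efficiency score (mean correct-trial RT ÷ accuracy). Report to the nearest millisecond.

Correct trials (n=9): 619, 581, 724, 640, 608, 697, 671, 486, 503
Mean correct RT = 5529/9 = 614.3333 ms
Proportion correct = 9/12
IES = 614.3333 / (9/12) = 819.111 ms

819 ms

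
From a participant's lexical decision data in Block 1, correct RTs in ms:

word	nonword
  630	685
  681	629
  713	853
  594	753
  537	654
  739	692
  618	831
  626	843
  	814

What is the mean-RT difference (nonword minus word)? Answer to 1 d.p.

M(word) = 5138/8 = 642.250
M(nonword) = 6754/9 = 750.444
Difference = 750.444 − 642.250 = 108.194 ms

108.2 ms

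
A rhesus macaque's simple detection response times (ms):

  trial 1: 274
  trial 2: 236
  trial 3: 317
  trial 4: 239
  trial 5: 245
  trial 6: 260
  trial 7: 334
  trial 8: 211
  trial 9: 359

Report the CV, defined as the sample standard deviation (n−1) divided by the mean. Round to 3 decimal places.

n = 9, Σ = 2475, M = 275.0000
Σ(x−M)² = 20340.000; s = √(20340.000/8) = 50.4232
CV = 50.4232 / 275.0000 = 0.18336

0.183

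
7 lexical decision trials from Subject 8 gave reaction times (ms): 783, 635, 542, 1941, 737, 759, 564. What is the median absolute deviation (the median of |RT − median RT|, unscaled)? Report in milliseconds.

102 ms

Sorted: 542, 564, 635, 737, 759, 783, 1941 → median = 737
|x − 737|: 46, 102, 195, 1204, 0, 22, 173
Sorted deviations: 0, 22, 46, 102, 173, 195, 1204 → MAD = 102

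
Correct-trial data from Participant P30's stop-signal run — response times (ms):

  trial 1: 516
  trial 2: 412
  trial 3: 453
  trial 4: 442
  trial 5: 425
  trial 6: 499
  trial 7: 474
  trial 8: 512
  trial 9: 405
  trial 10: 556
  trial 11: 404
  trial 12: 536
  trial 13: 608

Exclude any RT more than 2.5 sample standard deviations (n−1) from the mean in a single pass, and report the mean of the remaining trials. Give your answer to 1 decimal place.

n = 13, ΣRT = 6242, M = 480.154
Σ(x−M)² = 49235.69; s = √(49235.69/12) = 64.054
Cutoffs: 480.154 ± 2.5·64.054 → [320.0, 640.3]
No RTs fall outside the cutoffs; all 13 retained. Mean = 6242/13 = 480.154

480.2 ms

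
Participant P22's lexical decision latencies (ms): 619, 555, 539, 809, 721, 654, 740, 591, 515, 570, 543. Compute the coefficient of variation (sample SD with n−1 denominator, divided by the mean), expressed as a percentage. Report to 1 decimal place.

n = 11, Σ = 6856, M = 623.2727
Σ(x−M)² = 92442.182; s = √(92442.182/10) = 96.1469
CV = 96.1469 / 623.2727 = 0.15426 = 15.426%

15.4%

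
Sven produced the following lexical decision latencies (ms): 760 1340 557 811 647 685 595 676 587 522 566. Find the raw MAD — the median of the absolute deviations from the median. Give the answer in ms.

Sorted: 522, 557, 566, 587, 595, 647, 676, 685, 760, 811, 1340 → median = 647
|x − 647|: 113, 693, 90, 164, 0, 38, 52, 29, 60, 125, 81
Sorted deviations: 0, 29, 38, 52, 60, 81, 90, 113, 125, 164, 693 → MAD = 81

81 ms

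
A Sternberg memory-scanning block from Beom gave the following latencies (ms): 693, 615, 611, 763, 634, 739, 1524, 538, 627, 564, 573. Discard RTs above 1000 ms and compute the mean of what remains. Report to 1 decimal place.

Excluded: 1524
Retained (n=10): Σ = 6357
Mean = 6357/10 = 635.7000

635.7 ms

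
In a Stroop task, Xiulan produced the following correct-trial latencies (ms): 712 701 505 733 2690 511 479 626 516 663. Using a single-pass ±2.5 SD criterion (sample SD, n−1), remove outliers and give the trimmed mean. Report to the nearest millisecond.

n = 10, ΣRT = 8136, M = 813.600
Σ(x−M)² = 3995572.40; s = √(3995572.40/9) = 666.298
Cutoffs: 813.600 ± 2.5·666.298 → [-852.1, 2479.3]
Outside: 2690 → excluded.
Retained (n=9): Σ = 5446, mean = 5446/9 = 605.111

605 ms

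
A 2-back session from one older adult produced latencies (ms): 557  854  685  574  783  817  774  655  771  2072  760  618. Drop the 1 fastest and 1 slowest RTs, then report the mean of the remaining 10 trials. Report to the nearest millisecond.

Sorted: 557, 574, 618, 655, 685, 760, 771, 774, 783, 817, 854, 2072
Drop lowest 1 (557) and highest 1 (2072)
Remaining (n=10): Σ = 7291, mean = 7291/10 = 729.100

729 ms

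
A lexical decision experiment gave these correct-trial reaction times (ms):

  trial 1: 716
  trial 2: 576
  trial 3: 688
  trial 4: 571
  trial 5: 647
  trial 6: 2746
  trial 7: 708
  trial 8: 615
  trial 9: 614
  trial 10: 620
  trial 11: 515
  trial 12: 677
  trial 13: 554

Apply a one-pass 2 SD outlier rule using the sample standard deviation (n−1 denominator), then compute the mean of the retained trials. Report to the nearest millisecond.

n = 13, ΣRT = 10247, M = 788.231
Σ(x−M)² = 4197296.31; s = √(4197296.31/12) = 591.418
Cutoffs: 788.231 ± 2·591.418 → [-394.6, 1971.1]
Outside: 2746 → excluded.
Retained (n=12): Σ = 7501, mean = 7501/12 = 625.083

625 ms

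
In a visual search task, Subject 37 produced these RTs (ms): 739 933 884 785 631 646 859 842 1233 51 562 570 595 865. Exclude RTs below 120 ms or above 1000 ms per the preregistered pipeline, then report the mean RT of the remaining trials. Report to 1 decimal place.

742.6 ms

Excluded: 51, 1233
Retained (n=12): Σ = 8911
Mean = 8911/12 = 742.5833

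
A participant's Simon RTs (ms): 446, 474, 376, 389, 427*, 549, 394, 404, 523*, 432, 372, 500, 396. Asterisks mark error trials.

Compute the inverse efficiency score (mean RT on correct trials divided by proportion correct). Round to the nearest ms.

508 ms

Correct trials (n=11): 446, 474, 376, 389, 549, 394, 404, 432, 372, 500, 396
Mean correct RT = 4732/11 = 430.1818 ms
Proportion correct = 11/13
IES = 430.1818 / (11/13) = 508.397 ms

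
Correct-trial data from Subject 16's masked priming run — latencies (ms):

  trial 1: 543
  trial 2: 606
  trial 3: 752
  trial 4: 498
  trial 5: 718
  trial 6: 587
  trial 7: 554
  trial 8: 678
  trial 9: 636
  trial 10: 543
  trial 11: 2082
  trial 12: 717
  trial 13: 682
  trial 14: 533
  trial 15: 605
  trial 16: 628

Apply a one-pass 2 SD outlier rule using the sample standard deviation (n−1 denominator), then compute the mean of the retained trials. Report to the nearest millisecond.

619 ms

n = 16, ΣRT = 11362, M = 710.125
Σ(x−M)² = 2091625.75; s = √(2091625.75/15) = 373.419
Cutoffs: 710.125 ± 2·373.419 → [-36.7, 1457.0]
Outside: 2082 → excluded.
Retained (n=15): Σ = 9280, mean = 9280/15 = 618.667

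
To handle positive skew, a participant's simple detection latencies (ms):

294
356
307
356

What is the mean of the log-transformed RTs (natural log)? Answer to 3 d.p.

5.790

ln(RT): 5.6836, 5.8749, 5.7268, 5.8749
Σ ln(RT) = 23.1603
Mean = 23.1603/4 = 5.79007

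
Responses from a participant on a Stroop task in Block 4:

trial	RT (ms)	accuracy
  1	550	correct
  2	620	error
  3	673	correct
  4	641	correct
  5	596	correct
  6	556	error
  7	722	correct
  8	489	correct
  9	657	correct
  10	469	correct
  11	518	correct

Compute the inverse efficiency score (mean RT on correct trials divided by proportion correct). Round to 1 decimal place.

Correct trials (n=9): 550, 673, 641, 596, 722, 489, 657, 469, 518
Mean correct RT = 5315/9 = 590.5556 ms
Proportion correct = 9/11
IES = 590.5556 / (9/11) = 721.790 ms

721.8 ms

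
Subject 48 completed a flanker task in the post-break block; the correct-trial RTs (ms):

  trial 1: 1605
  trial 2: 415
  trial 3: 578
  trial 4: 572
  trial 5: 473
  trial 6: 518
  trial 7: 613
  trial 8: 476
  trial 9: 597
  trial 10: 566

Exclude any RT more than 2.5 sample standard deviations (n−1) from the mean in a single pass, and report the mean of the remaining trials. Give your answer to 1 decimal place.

n = 10, ΣRT = 6413, M = 641.300
Σ(x−M)² = 1068024.10; s = √(1068024.10/9) = 344.484
Cutoffs: 641.300 ± 2.5·344.484 → [-219.9, 1502.5]
Outside: 1605 → excluded.
Retained (n=9): Σ = 4808, mean = 4808/9 = 534.222

534.2 ms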